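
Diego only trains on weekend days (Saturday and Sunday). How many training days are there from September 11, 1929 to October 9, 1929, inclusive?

8

September 11, 1929 is a Wednesday.
The range spans 29 days (inclusive of both endpoints).
29 = 7 × 4 + 1, so there are 4 full weeks plus 1 extra day.
Each full week contributes 2 weekend days (Sat, Sun): 4 × 2 = 8.
The 1 extra day is Wednesday — none qualify.
Total: 8 + 0 = 8.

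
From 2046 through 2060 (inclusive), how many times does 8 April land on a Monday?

Day of week of April 8 in each year:
2046: Sun, 2047: Mon ✓, 2048: Wed, 2049: Thu, 2050: Fri, 2051: Sat, 2052: Mon ✓, 2053: Tue, 2054: Wed, 2055: Thu, 2056: Sat, 2057: Sun, 2058: Mon ✓, 2059: Tue, 2060: Thu
Mondays: 2047, 2052, 2058.

3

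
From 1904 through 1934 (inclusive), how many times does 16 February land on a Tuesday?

5

Day of week of February 16 in each year:
1904: Tue ✓, 1905: Thu, 1906: Fri, 1907: Sat, 1908: Sun, 1909: Tue ✓, 1910: Wed, 1911: Thu, 1912: Fri, 1913: Sun, 1914: Mon, 1915: Tue ✓, 1916: Wed, 1917: Fri, 1918: Sat, 1919: Sun, 1920: Mon, 1921: Wed, 1922: Thu, 1923: Fri, 1924: Sat, 1925: Mon, 1926: Tue ✓, 1927: Wed, 1928: Thu, 1929: Sat, 1930: Sun, 1931: Mon, 1932: Tue ✓, 1933: Thu, 1934: Fri
Tuesdays: 1904, 1909, 1915, 1926, 1932.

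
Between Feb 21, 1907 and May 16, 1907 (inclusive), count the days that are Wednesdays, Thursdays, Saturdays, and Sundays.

Feb 21, 1907 is a Thursday.
From Feb 21, 1907 to May 16, 1907 is 85 days inclusive.
85 = 7 × 12 + 1, so there are 12 full weeks plus 1 extra day.
Each full week contributes 4 days from the set (Wed, Thu, Sat, Sun): 12 × 4 = 48.
The 1 extra day is Thursday — 1 of them qualifies.
Total: 48 + 1 = 49.

49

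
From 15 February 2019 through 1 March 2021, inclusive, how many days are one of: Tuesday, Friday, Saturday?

320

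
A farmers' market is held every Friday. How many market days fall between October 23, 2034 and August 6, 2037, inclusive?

145

October 23, 2034 is a Monday.
That's 1019 days from start to end, counting both.
1019 = 7 × 145 + 4, so there are 145 full weeks plus 4 extra days.
Each full week contributes one Friday: 145 so far.
The 4 extra days are Monday, Tuesday, Wednesday, Thursday — none qualify.
Total: 145 + 0 = 145.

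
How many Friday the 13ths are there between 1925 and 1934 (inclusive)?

19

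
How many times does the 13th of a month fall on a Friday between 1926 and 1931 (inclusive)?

11

Friday-the-13ths by year:
1926: Aug
1927: May
1928: Jan, Apr, Jul
1929: Sep, Dec
1930: Jun
1931: Feb, Mar, Nov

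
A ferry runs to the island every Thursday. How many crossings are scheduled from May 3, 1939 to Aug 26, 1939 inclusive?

May 3, 1939 is a Wednesday.
From May 3, 1939 to Aug 26, 1939 is 116 days inclusive.
116 = 7 × 16 + 4, so there are 16 full weeks plus 4 extra days.
Each full week contributes one Thursday: 16 so far.
The 4 extra days are Wednesday, Thursday, Friday, Saturday — 1 of them qualifies.
Total: 16 + 1 = 17.

17 Thursdays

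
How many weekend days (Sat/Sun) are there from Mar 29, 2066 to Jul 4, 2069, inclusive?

340

Mar 29, 2066 is a Monday.
From Mar 29, 2066 to Jul 4, 2069 is 1194 days inclusive.
1194 = 7 × 170 + 4, so there are 170 full weeks plus 4 extra days.
Each full week contributes 2 weekend days (Sat, Sun): 170 × 2 = 340.
The 4 extra days are Monday, Tuesday, Wednesday, Thursday — none qualify.
Total: 340 + 0 = 340.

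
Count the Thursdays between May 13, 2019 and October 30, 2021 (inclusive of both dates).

May 13, 2019 is a Monday.
From May 13, 2019 to October 30, 2021 is 902 days inclusive.
902 = 7 × 128 + 6, so there are 128 full weeks plus 6 extra days.
Each full week contributes one Thursday: 128 so far.
The 6 extra days are Monday, Tuesday, Wednesday, Thursday, Friday, Saturday — 1 of them qualifies.
Total: 128 + 1 = 129.

129 Thursdays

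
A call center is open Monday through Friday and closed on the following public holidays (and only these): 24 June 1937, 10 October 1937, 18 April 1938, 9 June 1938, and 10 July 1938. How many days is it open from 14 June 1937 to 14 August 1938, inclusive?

14 June 1937 is a Monday.
The range spans 427 days (inclusive of both endpoints).
427 = 7 × 61, so the span is exactly 61 full weeks.
Each full week contributes 5 weekdays (Mon–Fri): 61 × 5 = 305.
Holidays: 24 June 1937 (Thu); 10 October 1937 (Sun); 18 April 1938 (Mon); 9 June 1938 (Thu); 10 July 1938 (Sun).
3 of the 5 holidays fall on weekdays; the rest are weekends and were already excluded.
Business days: 305 − 3 = 302.

302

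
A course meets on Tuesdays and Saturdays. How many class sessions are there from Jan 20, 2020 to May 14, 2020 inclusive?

33

Jan 20, 2020 is a Monday.
The range spans 116 days (inclusive of both endpoints).
116 = 7 × 16 + 4, so there are 16 full weeks plus 4 extra days.
Each full week contributes 2 days from the set (Tue, Sat): 16 × 2 = 32.
The 4 extra days are Monday, Tuesday, Wednesday, Thursday — 1 of them qualifies.
Total: 32 + 1 = 33.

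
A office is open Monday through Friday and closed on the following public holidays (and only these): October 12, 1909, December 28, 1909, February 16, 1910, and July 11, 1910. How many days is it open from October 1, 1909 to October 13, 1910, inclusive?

October 1, 1909 is a Friday.
The range spans 378 days (inclusive of both endpoints).
378 = 7 × 54, so the span is exactly 54 full weeks.
Each full week contributes 5 weekdays (Mon–Fri): 54 × 5 = 270.
Holidays: October 12, 1909 (Tue); December 28, 1909 (Tue); February 16, 1910 (Wed); July 11, 1910 (Mon).
All 4 holidays fall on weekdays, so subtract 4.
Business days: 270 − 4 = 266.

266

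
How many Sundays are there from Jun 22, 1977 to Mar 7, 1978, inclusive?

37 Sundays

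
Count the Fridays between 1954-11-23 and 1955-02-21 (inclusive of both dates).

1954-11-23 is a Tuesday.
That's 91 days from start to end, counting both.
91 = 7 × 13, so the span is exactly 13 full weeks.
Each full week contributes one Friday: 13 so far.

13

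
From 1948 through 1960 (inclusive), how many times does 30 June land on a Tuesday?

2

Day of week of June 30 in each year:
1948: Wed, 1949: Thu, 1950: Fri, 1951: Sat, 1952: Mon, 1953: Tue ✓, 1954: Wed, 1955: Thu, 1956: Sat, 1957: Sun, 1958: Mon, 1959: Tue ✓, 1960: Thu
Tuesdays: 1953, 1959.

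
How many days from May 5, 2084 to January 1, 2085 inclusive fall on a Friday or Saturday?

May 5, 2084 is a Friday.
That's 242 days from start to end, counting both.
242 = 7 × 34 + 4, so there are 34 full weeks plus 4 extra days.
Each full week contributes 2 days from the set (Fri, Sat): 34 × 2 = 68.
The 4 extra days are Fri, Sat, Sun, Mon — 2 of them qualify.
Total: 68 + 2 = 70.

70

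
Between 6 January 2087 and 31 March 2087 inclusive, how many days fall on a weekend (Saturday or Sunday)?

6 January 2087 is a Monday.
That's 85 days from start to end, counting both.
85 = 7 × 12 + 1, so there are 12 full weeks plus 1 extra day.
Each full week contributes 2 weekend days (Sat, Sun): 12 × 2 = 24.
The 1 extra day is Mon — none qualify.
Total: 24 + 0 = 24.

24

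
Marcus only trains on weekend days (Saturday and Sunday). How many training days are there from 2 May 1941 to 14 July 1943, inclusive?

2 May 1941 is a Friday.
That's 804 days from start to end, counting both.
804 = 7 × 114 + 6, so there are 114 full weeks plus 6 extra days.
Each full week contributes 2 weekend days (Sat, Sun): 114 × 2 = 228.
The 6 extra days are Fri, Sat, Sun, Mon, Tue, Wed — 2 of them qualify.
Total: 228 + 2 = 230.

230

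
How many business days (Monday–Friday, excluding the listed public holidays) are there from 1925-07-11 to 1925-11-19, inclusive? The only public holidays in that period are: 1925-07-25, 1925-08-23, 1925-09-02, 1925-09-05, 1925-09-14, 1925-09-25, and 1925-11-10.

90 business days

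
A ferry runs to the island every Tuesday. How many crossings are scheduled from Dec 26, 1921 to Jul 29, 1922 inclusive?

Dec 26, 1921 is a Monday.
That's 216 days from start to end, counting both.
216 = 7 × 30 + 6, so there are 30 full weeks plus 6 extra days.
Each full week contributes one Tuesday: 30 so far.
The 6 extra days are Mon, Tue, Wed, Thu, Fri, Sat — 1 of them qualifies.
Total: 30 + 1 = 31.

31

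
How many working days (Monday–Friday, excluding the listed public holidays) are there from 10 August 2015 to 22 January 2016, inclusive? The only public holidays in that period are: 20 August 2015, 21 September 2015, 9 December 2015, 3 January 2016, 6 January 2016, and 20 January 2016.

115 working days

10 August 2015 is a Monday.
From 10 August 2015 to 22 January 2016 is 166 days inclusive.
166 = 7 × 23 + 5, so there are 23 full weeks plus 5 extra days.
Each full week contributes 5 weekdays (Mon–Fri): 23 × 5 = 115.
The 5 extra days are Mon, Tue, Wed, Thu, Fri — 5 of them qualify.
Total: 115 + 5 = 120.
Holidays: 20 August 2015 (Thu); 21 September 2015 (Mon); 9 December 2015 (Wed); 3 January 2016 (Sun); 6 January 2016 (Wed); 20 January 2016 (Wed).
5 of the 6 holidays fall on weekdays; the rest are weekends and were already excluded.
Business days: 120 − 5 = 115.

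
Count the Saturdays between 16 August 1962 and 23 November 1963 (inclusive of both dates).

16 August 1962 is a Thursday.
That's 465 days from start to end, counting both.
465 = 7 × 66 + 3, so there are 66 full weeks plus 3 extra days.
Each full week contributes one Saturday: 66 so far.
The 3 extra days are Thu, Fri, Sat — 1 of them qualifies.
Total: 66 + 1 = 67.

67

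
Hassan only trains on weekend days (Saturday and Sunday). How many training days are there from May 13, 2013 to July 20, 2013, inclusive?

May 13, 2013 is a Monday.
That's 69 days from start to end, counting both.
69 = 7 × 9 + 6, so there are 9 full weeks plus 6 extra days.
Each full week contributes 2 weekend days (Sat, Sun): 9 × 2 = 18.
The 6 extra days are Monday, Tuesday, Wednesday, Thursday, Friday, Saturday — 1 of them qualifies.
Total: 18 + 1 = 19.

19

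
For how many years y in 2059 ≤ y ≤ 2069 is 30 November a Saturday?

Day of week of November 30 in each year:
2059: Sun, 2060: Tue, 2061: Wed, 2062: Thu, 2063: Fri, 2064: Sun, 2065: Mon, 2066: Tue, 2067: Wed, 2068: Fri, 2069: Sat ✓
Saturdays: 2069.

1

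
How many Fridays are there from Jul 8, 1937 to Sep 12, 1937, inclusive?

10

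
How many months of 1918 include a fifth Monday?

A month has five Mondays exactly when Monday falls within its first (length − 28) days.
Jan: 31 days, starts Tue → 5 of Tue, Wed, Thu
Feb: 28 days, starts Fri → 5 of (none)
Mar: 31 days, starts Fri → 5 of Fri, Sat, Sun
Apr: 30 days, starts Mon → 5 of Mon, Tue ✓
May: 31 days, starts Wed → 5 of Wed, Thu, Fri
Jun: 30 days, starts Sat → 5 of Sat, Sun
Jul: 31 days, starts Mon → 5 of Mon, Tue, Wed ✓
Aug: 31 days, starts Thu → 5 of Thu, Fri, Sat
Sep: 30 days, starts Sun → 5 of Sun, Mon ✓
Oct: 31 days, starts Tue → 5 of Tue, Wed, Thu
Nov: 30 days, starts Fri → 5 of Fri, Sat
Dec: 31 days, starts Sun → 5 of Sun, Mon, Tue ✓
Months with five Mondays: Apr, Jul, Sep, Dec.

4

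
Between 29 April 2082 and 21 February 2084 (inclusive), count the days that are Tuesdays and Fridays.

189

29 April 2082 is a Wednesday.
The range spans 664 days (inclusive of both endpoints).
664 = 7 × 94 + 6, so there are 94 full weeks plus 6 extra days.
Each full week contributes 2 days from the set (Tue, Fri): 94 × 2 = 188.
The 6 extra days are Wednesday, Thursday, Friday, Saturday, Sunday, Monday — 1 of them qualifies.
Total: 188 + 1 = 189.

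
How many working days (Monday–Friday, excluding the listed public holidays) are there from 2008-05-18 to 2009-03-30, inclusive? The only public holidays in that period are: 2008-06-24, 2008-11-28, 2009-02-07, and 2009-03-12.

223 working days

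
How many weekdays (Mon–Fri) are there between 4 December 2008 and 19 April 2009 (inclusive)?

97

4 December 2008 is a Thursday.
That's 137 days from start to end, counting both.
137 = 7 × 19 + 4, so there are 19 full weeks plus 4 extra days.
Each full week contributes 5 weekdays (Mon–Fri): 19 × 5 = 95.
The 4 extra days are Thursday, Friday, Saturday, Sunday — 2 of them qualify.
Total: 95 + 2 = 97.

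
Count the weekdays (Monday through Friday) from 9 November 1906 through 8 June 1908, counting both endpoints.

9 November 1906 is a Friday.
That's 578 days from start to end, counting both.
578 = 7 × 82 + 4, so there are 82 full weeks plus 4 extra days.
Each full week contributes 5 weekdays (Mon–Fri): 82 × 5 = 410.
The 4 extra days are Fri, Sat, Sun, Mon — 2 of them qualify.
Total: 410 + 2 = 412.

412 weekdays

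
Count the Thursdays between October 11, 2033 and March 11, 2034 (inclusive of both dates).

22

October 11, 2033 is a Tuesday.
From October 11, 2033 to March 11, 2034 is 152 days inclusive.
152 = 7 × 21 + 5, so there are 21 full weeks plus 5 extra days.
Each full week contributes one Thursday: 21 so far.
The 5 extra days are Tue, Wed, Thu, Fri, Sat — 1 of them qualifies.
Total: 21 + 1 = 22.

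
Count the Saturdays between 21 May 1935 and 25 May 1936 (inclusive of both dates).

21 May 1935 is a Tuesday.
That's 371 days from start to end, counting both.
371 = 7 × 53, so the span is exactly 53 full weeks.
Each full week contributes one Saturday: 53 so far.
Total: 53.

53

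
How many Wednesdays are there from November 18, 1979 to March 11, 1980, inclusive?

November 18, 1979 is a Sunday.
The range spans 115 days (inclusive of both endpoints).
115 = 7 × 16 + 3, so there are 16 full weeks plus 3 extra days.
Each full week contributes one Wednesday: 16 so far.
The 3 extra days are Sun, Mon, Tue — none qualify.
Total: 16 + 0 = 16.

16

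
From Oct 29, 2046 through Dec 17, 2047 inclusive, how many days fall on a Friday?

59

Oct 29, 2046 is a Monday.
The range spans 415 days (inclusive of both endpoints).
415 = 7 × 59 + 2, so there are 59 full weeks plus 2 extra days.
Each full week contributes one Friday: 59 so far.
The 2 extra days are Mon, Tue — none qualify.
Total: 59 + 0 = 59.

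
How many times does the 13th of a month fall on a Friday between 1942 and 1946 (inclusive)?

Friday-the-13ths by year:
1942: Feb, Mar, Nov
1943: Aug
1944: Oct
1945: Apr, Jul
1946: Sep, Dec

9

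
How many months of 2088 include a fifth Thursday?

A month has five Thursdays exactly when Thursday falls within its first (length − 28) days.
Jan: 31 days, starts Thu → 5 of Thu, Fri, Sat ✓
Feb: 29 days, starts Sun → 5 of Sun
Mar: 31 days, starts Mon → 5 of Mon, Tue, Wed
Apr: 30 days, starts Thu → 5 of Thu, Fri ✓
May: 31 days, starts Sat → 5 of Sat, Sun, Mon
Jun: 30 days, starts Tue → 5 of Tue, Wed
Jul: 31 days, starts Thu → 5 of Thu, Fri, Sat ✓
Aug: 31 days, starts Sun → 5 of Sun, Mon, Tue
Sep: 30 days, starts Wed → 5 of Wed, Thu ✓
Oct: 31 days, starts Fri → 5 of Fri, Sat, Sun
Nov: 30 days, starts Mon → 5 of Mon, Tue
Dec: 31 days, starts Wed → 5 of Wed, Thu, Fri ✓
Months with five Thursdays: Jan, Apr, Jul, Sep, Dec.

5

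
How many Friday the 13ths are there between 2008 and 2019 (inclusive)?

22

Friday-the-13ths by year:
2008: Jun
2009: Feb, Mar, Nov
2010: Aug
2011: May
2012: Jan, Apr, Jul
2013: Sep, Dec
2014: Jun
2015: Feb, Mar, Nov
2016: May
2017: Jan, Oct
2018: Apr, Jul
2019: Sep, Dec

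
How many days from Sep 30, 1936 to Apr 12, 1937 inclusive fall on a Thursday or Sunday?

56

Sep 30, 1936 is a Wednesday.
From Sep 30, 1936 to Apr 12, 1937 is 195 days inclusive.
195 = 7 × 27 + 6, so there are 27 full weeks plus 6 extra days.
Each full week contributes 2 days from the set (Thu, Sun): 27 × 2 = 54.
The 6 extra days are Wed, Thu, Fri, Sat, Sun, Mon — 2 of them qualify.
Total: 54 + 2 = 56.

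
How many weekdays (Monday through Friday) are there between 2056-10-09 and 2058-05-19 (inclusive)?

2056-10-09 is a Monday.
That's 588 days from start to end, counting both.
588 = 7 × 84, so the span is exactly 84 full weeks.
Each full week contributes 5 weekdays (Mon–Fri): 84 × 5 = 420.
Total: 420.

420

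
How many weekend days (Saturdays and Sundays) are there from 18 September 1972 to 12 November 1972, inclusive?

18 September 1972 is a Monday.
The range spans 56 days (inclusive of both endpoints).
56 = 7 × 8, so the span is exactly 8 full weeks.
Each full week contributes 2 weekend days (Sat, Sun): 8 × 2 = 16.
Total: 16.

16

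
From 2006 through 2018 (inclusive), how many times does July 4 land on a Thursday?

1

Day of week of July 4 in each year:
2006: Tue, 2007: Wed, 2008: Fri, 2009: Sat, 2010: Sun, 2011: Mon, 2012: Wed, 2013: Thu ✓, 2014: Fri, 2015: Sat, 2016: Mon, 2017: Tue, 2018: Wed
Thursdays: 2013.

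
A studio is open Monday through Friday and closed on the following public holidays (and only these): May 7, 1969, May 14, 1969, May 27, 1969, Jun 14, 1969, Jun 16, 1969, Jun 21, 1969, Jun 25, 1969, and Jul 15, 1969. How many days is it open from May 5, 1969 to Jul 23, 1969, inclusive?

52 working days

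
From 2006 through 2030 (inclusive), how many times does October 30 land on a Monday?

4

Day of week of October 30 in each year:
2006: Mon ✓, 2007: Tue, 2008: Thu, 2009: Fri, 2010: Sat, 2011: Sun, 2012: Tue, 2013: Wed, 2014: Thu, 2015: Fri, 2016: Sun, 2017: Mon ✓, 2018: Tue, 2019: Wed, 2020: Fri, 2021: Sat, 2022: Sun, 2023: Mon ✓, 2024: Wed, 2025: Thu, 2026: Fri, 2027: Sat, 2028: Mon ✓, 2029: Tue, 2030: Wed
Mondays: 2006, 2017, 2023, 2028.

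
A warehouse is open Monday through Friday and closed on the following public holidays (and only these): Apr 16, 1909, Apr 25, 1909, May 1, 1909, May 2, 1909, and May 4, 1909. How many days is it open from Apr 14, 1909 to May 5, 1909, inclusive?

14

Apr 14, 1909 is a Wednesday.
The range spans 22 days (inclusive of both endpoints).
22 = 7 × 3 + 1, so there are 3 full weeks plus 1 extra day.
Each full week contributes 5 weekdays (Mon–Fri): 3 × 5 = 15.
The 1 extra day is Wednesday — 1 of them qualifies.
Total: 15 + 1 = 16.
Holidays: Apr 16, 1909 (Fri); Apr 25, 1909 (Sun); May 1, 1909 (Sat); May 2, 1909 (Sun); May 4, 1909 (Tue).
2 of the 5 holidays fall on weekdays; the rest are weekends and were already excluded.
Business days: 16 − 2 = 14.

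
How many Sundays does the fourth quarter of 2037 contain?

13

Oct 1, 2037 is a Thursday.
The range spans 92 days (inclusive of both endpoints).
92 = 7 × 13 + 1, so there are 13 full weeks plus 1 extra day.
Each full week contributes one Sunday: 13 so far.
The 1 extra day is Thu — none qualify.
Total: 13 + 0 = 13.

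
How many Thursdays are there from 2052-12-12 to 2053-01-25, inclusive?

2052-12-12 is a Thursday.
The range spans 45 days (inclusive of both endpoints).
45 = 7 × 6 + 3, so there are 6 full weeks plus 3 extra days.
Each full week contributes one Thursday: 6 so far.
The 3 extra days are Thursday, Friday, Saturday — 1 of them qualifies.
Total: 6 + 1 = 7.

7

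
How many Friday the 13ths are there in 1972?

1

The 13th falls on a Friday when the month's 13th has weekday Fri.
Jan 13 is Thu; Feb 13 is Sun; Mar 13 is Mon; Apr 13 is Thu; May 13 is Sat; Jun 13 is Tue; Jul 13 is Thu; Aug 13 is Sun; Sep 13 is Wed; Oct 13 is Fri ✓; Nov 13 is Mon; Dec 13 is Wed.
Friday the 13ths: Oct.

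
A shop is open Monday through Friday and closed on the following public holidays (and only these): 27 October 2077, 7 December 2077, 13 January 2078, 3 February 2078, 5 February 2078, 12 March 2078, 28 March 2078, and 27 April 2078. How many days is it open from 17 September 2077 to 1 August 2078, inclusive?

221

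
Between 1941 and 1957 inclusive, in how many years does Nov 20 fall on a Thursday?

3

Day of week of November 20 in each year:
1941: Thu ✓, 1942: Fri, 1943: Sat, 1944: Mon, 1945: Tue, 1946: Wed, 1947: Thu ✓, 1948: Sat, 1949: Sun, 1950: Mon, 1951: Tue, 1952: Thu ✓, 1953: Fri, 1954: Sat, 1955: Sun, 1956: Tue, 1957: Wed
Thursdays: 1941, 1947, 1952.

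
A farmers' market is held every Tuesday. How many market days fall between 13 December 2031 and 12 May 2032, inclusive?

22

13 December 2031 is a Saturday.
The range spans 152 days (inclusive of both endpoints).
152 = 7 × 21 + 5, so there are 21 full weeks plus 5 extra days.
Each full week contributes one Tuesday: 21 so far.
The 5 extra days are Sat, Sun, Mon, Tue, Wed — 1 of them qualifies.
Total: 21 + 1 = 22.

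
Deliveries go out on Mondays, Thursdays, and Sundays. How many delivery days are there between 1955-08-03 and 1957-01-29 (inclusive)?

234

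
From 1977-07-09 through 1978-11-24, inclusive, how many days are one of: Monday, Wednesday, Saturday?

1977-07-09 is a Saturday.
The range spans 504 days (inclusive of both endpoints).
504 = 7 × 72, so the span is exactly 72 full weeks.
Each full week contributes 3 days from the set (Mon, Wed, Sat): 72 × 3 = 216.
Total: 216.

216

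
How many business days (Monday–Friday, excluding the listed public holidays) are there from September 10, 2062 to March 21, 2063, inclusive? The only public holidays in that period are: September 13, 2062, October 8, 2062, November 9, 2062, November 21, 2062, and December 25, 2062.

September 10, 2062 is a Sunday.
That's 193 days from start to end, counting both.
193 = 7 × 27 + 4, so there are 27 full weeks plus 4 extra days.
Each full week contributes 5 weekdays (Mon–Fri): 27 × 5 = 135.
The 4 extra days are Sun, Mon, Tue, Wed — 3 of them qualify.
Total: 135 + 3 = 138.
Holidays: September 13, 2062 (Wed); October 8, 2062 (Sun); November 9, 2062 (Thu); November 21, 2062 (Tue); December 25, 2062 (Mon).
4 of the 5 holidays fall on weekdays; the rest are weekends and were already excluded.
Business days: 138 − 4 = 134.

134 business days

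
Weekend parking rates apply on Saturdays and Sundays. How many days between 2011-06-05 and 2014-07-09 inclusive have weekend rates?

2011-06-05 is a Sunday.
From 2011-06-05 to 2014-07-09 is 1131 days inclusive.
1131 = 7 × 161 + 4, so there are 161 full weeks plus 4 extra days.
Each full week contributes 2 weekend days (Sat, Sun): 161 × 2 = 322.
The 4 extra days are Sun, Mon, Tue, Wed — 1 of them qualifies.
Total: 322 + 1 = 323.

323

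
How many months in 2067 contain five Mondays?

A month has five Mondays exactly when Monday falls within its first (length − 28) days.
Jan: 31 days, starts Sat → 5 of Sat, Sun, Mon ✓
Feb: 28 days, starts Tue → 5 of (none)
Mar: 31 days, starts Tue → 5 of Tue, Wed, Thu
Apr: 30 days, starts Fri → 5 of Fri, Sat
May: 31 days, starts Sun → 5 of Sun, Mon, Tue ✓
Jun: 30 days, starts Wed → 5 of Wed, Thu
Jul: 31 days, starts Fri → 5 of Fri, Sat, Sun
Aug: 31 days, starts Mon → 5 of Mon, Tue, Wed ✓
Sep: 30 days, starts Thu → 5 of Thu, Fri
Oct: 31 days, starts Sat → 5 of Sat, Sun, Mon ✓
Nov: 30 days, starts Tue → 5 of Tue, Wed
Dec: 31 days, starts Thu → 5 of Thu, Fri, Sat
Months with five Mondays: Jan, May, Aug, Oct.

4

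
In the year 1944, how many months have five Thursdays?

4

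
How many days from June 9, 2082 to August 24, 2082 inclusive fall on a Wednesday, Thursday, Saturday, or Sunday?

44

June 9, 2082 is a Tuesday.
From June 9, 2082 to August 24, 2082 is 77 days inclusive.
77 = 7 × 11, so the span is exactly 11 full weeks.
Each full week contributes 4 days from the set (Wed, Thu, Sat, Sun): 11 × 4 = 44.
Total: 44.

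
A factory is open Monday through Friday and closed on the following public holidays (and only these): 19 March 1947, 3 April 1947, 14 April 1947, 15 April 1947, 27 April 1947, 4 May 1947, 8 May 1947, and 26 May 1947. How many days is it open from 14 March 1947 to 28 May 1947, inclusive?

48 working days

14 March 1947 is a Friday.
That's 76 days from start to end, counting both.
76 = 7 × 10 + 6, so there are 10 full weeks plus 6 extra days.
Each full week contributes 5 weekdays (Mon–Fri): 10 × 5 = 50.
The 6 extra days are Fri, Sat, Sun, Mon, Tue, Wed — 4 of them qualify.
Total: 50 + 4 = 54.
Holidays: 19 March 1947 (Wed); 3 April 1947 (Thu); 14 April 1947 (Mon); 15 April 1947 (Tue); 27 April 1947 (Sun); 4 May 1947 (Sun); 8 May 1947 (Thu); 26 May 1947 (Mon).
6 of the 8 holidays fall on weekdays; the rest are weekends and were already excluded.
Business days: 54 − 6 = 48.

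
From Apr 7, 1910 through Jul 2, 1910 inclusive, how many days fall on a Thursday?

13

Apr 7, 1910 is a Thursday.
That's 87 days from start to end, counting both.
87 = 7 × 12 + 3, so there are 12 full weeks plus 3 extra days.
Each full week contributes one Thursday: 12 so far.
The 3 extra days are Thursday, Friday, Saturday — 1 of them qualifies.
Total: 12 + 1 = 13.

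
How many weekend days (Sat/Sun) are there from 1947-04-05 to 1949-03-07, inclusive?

202

1947-04-05 is a Saturday.
The range spans 703 days (inclusive of both endpoints).
703 = 7 × 100 + 3, so there are 100 full weeks plus 3 extra days.
Each full week contributes 2 weekend days (Sat, Sun): 100 × 2 = 200.
The 3 extra days are Sat, Sun, Mon — 2 of them qualify.
Total: 200 + 2 = 202.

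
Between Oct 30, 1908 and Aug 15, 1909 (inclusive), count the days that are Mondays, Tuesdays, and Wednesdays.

Oct 30, 1908 is a Friday.
That's 290 days from start to end, counting both.
290 = 7 × 41 + 3, so there are 41 full weeks plus 3 extra days.
Each full week contributes 3 days from the set (Mon, Tue, Wed): 41 × 3 = 123.
The 3 extra days are Fri, Sat, Sun — none qualify.
Total: 123 + 0 = 123.

123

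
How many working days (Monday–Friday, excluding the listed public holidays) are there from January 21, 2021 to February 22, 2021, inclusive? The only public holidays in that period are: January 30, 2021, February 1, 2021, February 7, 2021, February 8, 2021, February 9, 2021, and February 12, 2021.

19 working days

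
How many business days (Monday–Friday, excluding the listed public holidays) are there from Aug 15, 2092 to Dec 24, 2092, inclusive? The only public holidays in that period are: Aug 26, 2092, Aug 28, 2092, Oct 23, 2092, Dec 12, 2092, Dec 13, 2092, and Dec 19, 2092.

Aug 15, 2092 is a Friday.
The range spans 132 days (inclusive of both endpoints).
132 = 7 × 18 + 6, so there are 18 full weeks plus 6 extra days.
Each full week contributes 5 weekdays (Mon–Fri): 18 × 5 = 90.
The 6 extra days are Fri, Sat, Sun, Mon, Tue, Wed — 4 of them qualify.
Total: 90 + 4 = 94.
Holidays: Aug 26, 2092 (Tue); Aug 28, 2092 (Thu); Oct 23, 2092 (Thu); Dec 12, 2092 (Fri); Dec 13, 2092 (Sat); Dec 19, 2092 (Fri).
5 of the 6 holidays fall on weekdays; the rest are weekends and were already excluded.
Business days: 94 − 5 = 89.

89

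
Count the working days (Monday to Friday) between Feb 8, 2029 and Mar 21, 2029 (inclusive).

Feb 8, 2029 is a Thursday.
That's 42 days from start to end, counting both.
42 = 7 × 6, so the span is exactly 6 full weeks.
Each full week contributes 5 weekdays (Mon–Fri): 6 × 5 = 30.
Total: 30.

30 weekdays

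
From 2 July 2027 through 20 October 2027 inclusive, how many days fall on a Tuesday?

16

2 July 2027 is a Friday.
That's 111 days from start to end, counting both.
111 = 7 × 15 + 6, so there are 15 full weeks plus 6 extra days.
Each full week contributes one Tuesday: 15 so far.
The 6 extra days are Friday, Saturday, Sunday, Monday, Tuesday, Wednesday — 1 of them qualifies.
Total: 15 + 1 = 16.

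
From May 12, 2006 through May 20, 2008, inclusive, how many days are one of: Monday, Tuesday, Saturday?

May 12, 2006 is a Friday.
The range spans 740 days (inclusive of both endpoints).
740 = 7 × 105 + 5, so there are 105 full weeks plus 5 extra days.
Each full week contributes 3 days from the set (Mon, Tue, Sat): 105 × 3 = 315.
The 5 extra days are Friday, Saturday, Sunday, Monday, Tuesday — 3 of them qualify.
Total: 315 + 3 = 318.

318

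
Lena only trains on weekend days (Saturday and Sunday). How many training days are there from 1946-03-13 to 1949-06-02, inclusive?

336

1946-03-13 is a Wednesday.
The range spans 1178 days (inclusive of both endpoints).
1178 = 7 × 168 + 2, so there are 168 full weeks plus 2 extra days.
Each full week contributes 2 weekend days (Sat, Sun): 168 × 2 = 336.
The 2 extra days are Wed, Thu — none qualify.
Total: 336 + 0 = 336.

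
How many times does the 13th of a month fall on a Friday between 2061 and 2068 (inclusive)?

14

Friday-the-13ths by year:
2061: May
2062: Jan, Oct
2063: Apr, Jul
2064: Jun
2065: Feb, Mar, Nov
2066: Aug
2067: May
2068: Jan, Apr, Jul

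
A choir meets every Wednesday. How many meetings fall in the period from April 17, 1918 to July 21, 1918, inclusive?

April 17, 1918 is a Wednesday.
The range spans 96 days (inclusive of both endpoints).
96 = 7 × 13 + 5, so there are 13 full weeks plus 5 extra days.
Each full week contributes one Wednesday: 13 so far.
The 5 extra days are Wed, Thu, Fri, Sat, Sun — 1 of them qualifies.
Total: 13 + 1 = 14.

14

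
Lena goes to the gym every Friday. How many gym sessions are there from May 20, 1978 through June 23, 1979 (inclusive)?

May 20, 1978 is a Saturday.
That's 400 days from start to end, counting both.
400 = 7 × 57 + 1, so there are 57 full weeks plus 1 extra day.
Each full week contributes one Friday: 57 so far.
The 1 extra day is Sat — none qualify.
Total: 57 + 0 = 57.

57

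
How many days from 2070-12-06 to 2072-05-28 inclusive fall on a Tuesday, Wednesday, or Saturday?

2070-12-06 is a Saturday.
From 2070-12-06 to 2072-05-28 is 540 days inclusive.
540 = 7 × 77 + 1, so there are 77 full weeks plus 1 extra day.
Each full week contributes 3 days from the set (Tue, Wed, Sat): 77 × 3 = 231.
The 1 extra day is Saturday — 1 of them qualifies.
Total: 231 + 1 = 232.

232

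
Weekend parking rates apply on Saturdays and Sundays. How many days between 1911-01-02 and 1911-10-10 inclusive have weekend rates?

1911-01-02 is a Monday.
From 1911-01-02 to 1911-10-10 is 282 days inclusive.
282 = 7 × 40 + 2, so there are 40 full weeks plus 2 extra days.
Each full week contributes 2 weekend days (Sat, Sun): 40 × 2 = 80.
The 2 extra days are Mon, Tue — none qualify.
Total: 80 + 0 = 80.

80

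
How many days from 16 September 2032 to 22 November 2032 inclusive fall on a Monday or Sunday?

16 September 2032 is a Thursday.
That's 68 days from start to end, counting both.
68 = 7 × 9 + 5, so there are 9 full weeks plus 5 extra days.
Each full week contributes 2 days from the set (Mon, Sun): 9 × 2 = 18.
The 5 extra days are Thu, Fri, Sat, Sun, Mon — 2 of them qualify.
Total: 18 + 2 = 20.

20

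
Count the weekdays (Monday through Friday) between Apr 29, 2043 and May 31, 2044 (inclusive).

285

Apr 29, 2043 is a Wednesday.
From Apr 29, 2043 to May 31, 2044 is 399 days inclusive.
399 = 7 × 57, so the span is exactly 57 full weeks.
Each full week contributes 5 weekdays (Mon–Fri): 57 × 5 = 285.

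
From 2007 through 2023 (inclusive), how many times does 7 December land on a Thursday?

2

Day of week of December 7 in each year:
2007: Fri, 2008: Sun, 2009: Mon, 2010: Tue, 2011: Wed, 2012: Fri, 2013: Sat, 2014: Sun, 2015: Mon, 2016: Wed, 2017: Thu ✓, 2018: Fri, 2019: Sat, 2020: Mon, 2021: Tue, 2022: Wed, 2023: Thu ✓
Thursdays: 2017, 2023.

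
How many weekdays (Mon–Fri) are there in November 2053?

November 1, 2053 is a Saturday.
That's 30 days from start to end, counting both.
30 = 7 × 4 + 2, so there are 4 full weeks plus 2 extra days.
Each full week contributes 5 weekdays (Mon–Fri): 4 × 5 = 20.
The 2 extra days are Sat, Sun — none qualify.
Total: 20 + 0 = 20.

20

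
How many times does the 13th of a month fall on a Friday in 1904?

1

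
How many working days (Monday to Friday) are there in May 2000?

2000-05-01 is a Monday.
That's 31 days from start to end, counting both.
31 = 7 × 4 + 3, so there are 4 full weeks plus 3 extra days.
Each full week contributes 5 weekdays (Mon–Fri): 4 × 5 = 20.
The 3 extra days are Mon, Tue, Wed — 3 of them qualify.
Total: 20 + 3 = 23.

23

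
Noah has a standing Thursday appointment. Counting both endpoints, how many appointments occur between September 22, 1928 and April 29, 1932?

September 22, 1928 is a Saturday.
That's 1316 days from start to end, counting both.
1316 = 7 × 188, so the span is exactly 188 full weeks.
Each full week contributes one Thursday: 188 so far.

188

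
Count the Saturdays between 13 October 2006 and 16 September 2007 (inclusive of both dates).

13 October 2006 is a Friday.
From 13 October 2006 to 16 September 2007 is 339 days inclusive.
339 = 7 × 48 + 3, so there are 48 full weeks plus 3 extra days.
Each full week contributes one Saturday: 48 so far.
The 3 extra days are Fri, Sat, Sun — 1 of them qualifies.
Total: 48 + 1 = 49.

49 Saturdays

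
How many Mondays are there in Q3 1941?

13

July 1, 1941 is a Tuesday.
From July 1, 1941 to September 30, 1941 is 92 days inclusive.
92 = 7 × 13 + 1, so there are 13 full weeks plus 1 extra day.
Each full week contributes one Monday: 13 so far.
The 1 extra day is Tuesday — none qualify.
Total: 13 + 0 = 13.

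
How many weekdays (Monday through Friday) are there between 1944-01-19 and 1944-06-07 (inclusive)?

1944-01-19 is a Wednesday.
That's 141 days from start to end, counting both.
141 = 7 × 20 + 1, so there are 20 full weeks plus 1 extra day.
Each full week contributes 5 weekdays (Mon–Fri): 20 × 5 = 100.
The 1 extra day is Wednesday — 1 of them qualifies.
Total: 100 + 1 = 101.

101 weekdays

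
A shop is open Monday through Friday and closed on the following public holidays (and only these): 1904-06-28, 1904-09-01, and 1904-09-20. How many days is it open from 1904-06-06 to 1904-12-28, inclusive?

145

1904-06-06 is a Monday.
From 1904-06-06 to 1904-12-28 is 206 days inclusive.
206 = 7 × 29 + 3, so there are 29 full weeks plus 3 extra days.
Each full week contributes 5 weekdays (Mon–Fri): 29 × 5 = 145.
The 3 extra days are Mon, Tue, Wed — 3 of them qualify.
Total: 145 + 3 = 148.
Holidays: 1904-06-28 (Tue); 1904-09-01 (Thu); 1904-09-20 (Tue).
All 3 holidays fall on weekdays, so subtract 3.
Business days: 148 − 3 = 145.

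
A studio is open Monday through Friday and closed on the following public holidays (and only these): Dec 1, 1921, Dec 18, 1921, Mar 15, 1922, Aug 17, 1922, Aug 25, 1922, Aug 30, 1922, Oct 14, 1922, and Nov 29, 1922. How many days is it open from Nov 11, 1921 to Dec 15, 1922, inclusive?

Nov 11, 1921 is a Friday.
From Nov 11, 1921 to Dec 15, 1922 is 400 days inclusive.
400 = 7 × 57 + 1, so there are 57 full weeks plus 1 extra day.
Each full week contributes 5 weekdays (Mon–Fri): 57 × 5 = 285.
The 1 extra day is Friday — 1 of them qualifies.
Total: 285 + 1 = 286.
Holidays: Dec 1, 1921 (Thu); Dec 18, 1921 (Sun); Mar 15, 1922 (Wed); Aug 17, 1922 (Thu); Aug 25, 1922 (Fri); Aug 30, 1922 (Wed); Oct 14, 1922 (Sat); Nov 29, 1922 (Wed).
6 of the 8 holidays fall on weekdays; the rest are weekends and were already excluded.
Business days: 286 − 6 = 280.

280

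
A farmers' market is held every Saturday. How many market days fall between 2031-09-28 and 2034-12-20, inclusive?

2031-09-28 is a Sunday.
That's 1180 days from start to end, counting both.
1180 = 7 × 168 + 4, so there are 168 full weeks plus 4 extra days.
Each full week contributes one Saturday: 168 so far.
The 4 extra days are Sunday, Monday, Tuesday, Wednesday — none qualify.
Total: 168 + 0 = 168.

168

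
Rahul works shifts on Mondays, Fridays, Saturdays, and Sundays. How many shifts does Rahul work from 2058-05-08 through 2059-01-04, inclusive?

138

2058-05-08 is a Wednesday.
From 2058-05-08 to 2059-01-04 is 242 days inclusive.
242 = 7 × 34 + 4, so there are 34 full weeks plus 4 extra days.
Each full week contributes 4 days from the set (Mon, Fri, Sat, Sun): 34 × 4 = 136.
The 4 extra days are Wed, Thu, Fri, Sat — 2 of them qualify.
Total: 136 + 2 = 138.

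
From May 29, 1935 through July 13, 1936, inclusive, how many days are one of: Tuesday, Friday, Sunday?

176

May 29, 1935 is a Wednesday.
That's 412 days from start to end, counting both.
412 = 7 × 58 + 6, so there are 58 full weeks plus 6 extra days.
Each full week contributes 3 days from the set (Tue, Fri, Sun): 58 × 3 = 174.
The 6 extra days are Wednesday, Thursday, Friday, Saturday, Sunday, Monday — 2 of them qualify.
Total: 174 + 2 = 176.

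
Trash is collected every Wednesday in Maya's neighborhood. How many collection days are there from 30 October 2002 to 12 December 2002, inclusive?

30 October 2002 is a Wednesday.
From 30 October 2002 to 12 December 2002 is 44 days inclusive.
44 = 7 × 6 + 2, so there are 6 full weeks plus 2 extra days.
Each full week contributes one Wednesday: 6 so far.
The 2 extra days are Wednesday, Thursday — 1 of them qualifies.
Total: 6 + 1 = 7.

7 Wednesdays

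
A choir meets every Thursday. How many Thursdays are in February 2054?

4

February 1, 2054 is a Sunday.
From February 1, 2054 to February 28, 2054 is 28 days inclusive.
28 = 7 × 4, so the span is exactly 4 full weeks.
Each full week contributes one Thursday: 4 so far.
Total: 4.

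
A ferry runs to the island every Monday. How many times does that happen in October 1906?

Oct 1, 1906 is a Monday.
From Oct 1, 1906 to Oct 31, 1906 is 31 days inclusive.
31 = 7 × 4 + 3, so there are 4 full weeks plus 3 extra days.
Each full week contributes one Monday: 4 so far.
The 3 extra days are Mon, Tue, Wed — 1 of them qualifies.
Total: 4 + 1 = 5.

5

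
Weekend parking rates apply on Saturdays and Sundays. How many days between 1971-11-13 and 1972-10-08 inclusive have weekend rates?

96

1971-11-13 is a Saturday.
That's 331 days from start to end, counting both.
331 = 7 × 47 + 2, so there are 47 full weeks plus 2 extra days.
Each full week contributes 2 weekend days (Sat, Sun): 47 × 2 = 94.
The 2 extra days are Sat, Sun — 2 of them qualify.
Total: 94 + 2 = 96.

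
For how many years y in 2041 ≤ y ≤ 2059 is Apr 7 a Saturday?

2

Day of week of April 7 in each year:
2041: Sun, 2042: Mon, 2043: Tue, 2044: Thu, 2045: Fri, 2046: Sat ✓, 2047: Sun, 2048: Tue, 2049: Wed, 2050: Thu, 2051: Fri, 2052: Sun, 2053: Mon, 2054: Tue, 2055: Wed, 2056: Fri, 2057: Sat ✓, 2058: Sun, 2059: Mon
Saturdays: 2046, 2057.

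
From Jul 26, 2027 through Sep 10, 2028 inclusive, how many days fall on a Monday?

59 Mondays

Jul 26, 2027 is a Monday.
From Jul 26, 2027 to Sep 10, 2028 is 413 days inclusive.
413 = 7 × 59, so the span is exactly 59 full weeks.
Each full week contributes one Monday: 59 so far.
Total: 59.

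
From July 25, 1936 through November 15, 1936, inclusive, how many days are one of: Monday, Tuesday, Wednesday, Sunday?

July 25, 1936 is a Saturday.
That's 114 days from start to end, counting both.
114 = 7 × 16 + 2, so there are 16 full weeks plus 2 extra days.
Each full week contributes 4 days from the set (Mon, Tue, Wed, Sun): 16 × 4 = 64.
The 2 extra days are Sat, Sun — 1 of them qualifies.
Total: 64 + 1 = 65.

65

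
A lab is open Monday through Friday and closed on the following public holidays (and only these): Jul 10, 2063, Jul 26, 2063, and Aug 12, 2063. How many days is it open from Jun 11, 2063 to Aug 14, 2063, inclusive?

45 working days

Jun 11, 2063 is a Monday.
The range spans 65 days (inclusive of both endpoints).
65 = 7 × 9 + 2, so there are 9 full weeks plus 2 extra days.
Each full week contributes 5 weekdays (Mon–Fri): 9 × 5 = 45.
The 2 extra days are Monday, Tuesday — 2 of them qualify.
Total: 45 + 2 = 47.
Holidays: Jul 10, 2063 (Tue); Jul 26, 2063 (Thu); Aug 12, 2063 (Sun).
2 of the 3 holidays fall on weekdays; the rest are weekends and were already excluded.
Business days: 47 − 2 = 45.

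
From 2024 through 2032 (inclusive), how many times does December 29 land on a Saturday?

Day of week of December 29 in each year:
2024: Sun, 2025: Mon, 2026: Tue, 2027: Wed, 2028: Fri, 2029: Sat ✓, 2030: Sun, 2031: Mon, 2032: Wed
Saturdays: 2029.

1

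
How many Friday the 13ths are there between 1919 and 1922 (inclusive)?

6

Friday-the-13ths by year:
1919: Jun
1920: Feb, Aug
1921: May
1922: Jan, Oct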